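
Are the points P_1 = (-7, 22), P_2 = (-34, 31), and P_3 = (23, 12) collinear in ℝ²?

P_1P_2 = (-27, 9), P_1P_3 = (30, -10).
det[P_1P_2; P_1P_3] = (-27)(-10) − (9)(30) = 0.
The determinant is zero, so the points are collinear.

Yes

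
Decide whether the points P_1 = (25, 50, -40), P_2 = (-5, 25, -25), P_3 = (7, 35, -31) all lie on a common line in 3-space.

P_1P_2 = (-30, -25, 15), P_1P_3 = (-18, -15, 9).
P_1P_2 × P_1P_3 = (0, 0, 0).
The cross product vanishes, so the three points are collinear.

Yes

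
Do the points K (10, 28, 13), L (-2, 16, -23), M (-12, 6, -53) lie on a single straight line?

KL = (-12, -12, -36), KM = (-22, -22, -66).
Each component of KM is 11/6 times the corresponding component of KL, so KM = 11/6·KL and the points are collinear.

Yes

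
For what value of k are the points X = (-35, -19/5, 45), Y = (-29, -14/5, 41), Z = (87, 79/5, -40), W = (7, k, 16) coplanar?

Normal to plane XYZ: n = (-33/5, 22, -22/5); plane equation n·P = -253/5.
Requiring n·W = -253/5: (22)k + (-583/5) = -253/5.
So k = 3.

3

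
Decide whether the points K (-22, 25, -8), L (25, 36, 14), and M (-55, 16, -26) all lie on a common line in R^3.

No

KL = (47, 11, 22), KM = (-33, -9, -18).
KL × KM = (0, 120, -60).
The cross product is nonzero, so the points do not lie on one line.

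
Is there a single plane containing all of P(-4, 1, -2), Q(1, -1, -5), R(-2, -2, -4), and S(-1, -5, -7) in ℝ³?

No

The four points are coplanar iff the 3×3 determinant with rows PQ, PR, PS is zero.
Rows: (5, -2, -3), (2, -3, -2), (3, -6, -5).
Expanding along the first row: (5)(3) − (-2)(-4) + (-3)(-3) = 16.
Nonzero ⇒ not coplanar.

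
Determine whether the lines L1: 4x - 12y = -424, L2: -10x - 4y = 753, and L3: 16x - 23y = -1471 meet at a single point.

No

Intersecting L1 and L2: solving the 2×2 system gives (x, y) = (-2683/34, 307/34).
Substitute into L3: (16)(-2683/34) + (-23)(307/34) = -49989/34.
But L3 requires -1471 ≠ -49989/34, so the three lines have no common point.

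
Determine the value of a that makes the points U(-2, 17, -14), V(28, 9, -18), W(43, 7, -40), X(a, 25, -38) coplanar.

Coplanarity ⇔ det[UV; UW; UX] = 0.
Expanding, this is linear in a: (168)a + (3696) = 0.
So a = -22.

-22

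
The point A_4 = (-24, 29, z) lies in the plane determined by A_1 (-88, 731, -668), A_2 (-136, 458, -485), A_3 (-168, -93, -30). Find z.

Coplanarity requires A_1A_2 · (A_1A_3 × A_1A_4) = 0.
A_1A_2 = (-48, -273, 183), A_1A_3 = (-80, -824, 638); the triple product is linear in z with coefficient 17712 and constant term -885600.
Setting it to zero: z = 50.

50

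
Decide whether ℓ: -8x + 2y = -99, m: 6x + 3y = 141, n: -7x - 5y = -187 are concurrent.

Intersecting ℓ and m: solving the 2×2 system gives (x, y) = (193/12, 89/6).
Substitute into n: (-7)(193/12) + (-5)(89/6) = -747/4.
But n requires -187 ≠ -747/4, so the three lines have no common point.

No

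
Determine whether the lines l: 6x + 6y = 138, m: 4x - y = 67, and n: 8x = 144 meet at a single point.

Yes

Lines aᵢx + bᵢy = cᵢ with pairwise distinct directions are concurrent exactly when det[aᵢ bᵢ cᵢ] = 0.
Here the determinant is 0.
It vanishes, so the lines are concurrent at (18, 5).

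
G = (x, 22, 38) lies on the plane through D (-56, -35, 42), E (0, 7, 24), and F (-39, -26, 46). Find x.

A normal to the plane is n = DE × DF = (330, -530, -210).
G lies in the plane iff n · DG = 0.
This gives (330)x + (-10890) = 0, so x = 33.

33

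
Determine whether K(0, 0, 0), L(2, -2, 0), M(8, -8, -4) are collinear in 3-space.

No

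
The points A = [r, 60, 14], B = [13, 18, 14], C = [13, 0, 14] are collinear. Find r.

13

Direction BC = (0, -18, 0). From the y-coordinate of A, the parameter along the line is τ = (60 − 18)/(-18) = -7/3.
Then r = 13 + (-7/3)·(0) = 13.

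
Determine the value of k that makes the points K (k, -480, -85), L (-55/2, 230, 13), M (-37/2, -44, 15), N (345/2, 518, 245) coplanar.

-193/2

Coplanarity ⇔ det[KL; KM; KN] = 0.
Expanding, this is linear in k: (64144)k + (6189896) = 0.
So k = -193/2.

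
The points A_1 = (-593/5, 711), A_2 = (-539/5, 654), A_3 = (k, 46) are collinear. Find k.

37/5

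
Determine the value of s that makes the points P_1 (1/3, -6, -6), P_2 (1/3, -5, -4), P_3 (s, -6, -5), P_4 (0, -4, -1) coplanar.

Coplanarity ⇔ det[P_1P_2; P_1P_3; P_1P_4] = 0.
Expanding, this is linear in s: (-1)s + (0) = 0.
So s = 0.

0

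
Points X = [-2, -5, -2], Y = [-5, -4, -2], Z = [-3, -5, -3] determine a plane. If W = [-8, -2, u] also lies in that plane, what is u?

1

A normal to the plane is n = XY × XZ = (-1, -3, 1).
W lies in the plane iff n · XW = 0.
This gives (1)u + (-1) = 0, so u = 1.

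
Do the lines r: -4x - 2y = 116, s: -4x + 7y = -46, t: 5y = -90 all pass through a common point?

Intersecting r and s: solving the 2×2 system gives (x, y) = (-20, -18).
Substitute into t: (0)(-20) + (5)(-18) = -90.
This equals -90, so (-20, -18) lies on all three lines and they are concurrent.

Yes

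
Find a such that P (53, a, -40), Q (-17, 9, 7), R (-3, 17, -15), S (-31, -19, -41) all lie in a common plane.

Coplanarity ⇔ det[PQ; PR; PS] = 0.
Expanding, this is linear in a: (-980)a + (65660) = 0.
So a = 67.

67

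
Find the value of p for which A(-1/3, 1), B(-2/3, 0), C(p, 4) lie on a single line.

2/3

Collinearity: (C − A) must be parallel to (B − A) = (-1/3, -1).
Cross-multiplying the components: (p − (-1/3))·(-1) = (3)·(-1/3).
Solving gives p = 2/3.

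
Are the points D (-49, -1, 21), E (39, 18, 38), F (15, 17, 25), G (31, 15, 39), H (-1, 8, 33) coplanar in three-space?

The plane through D, E, F has normal n = DE × DF = (-230, 736, 368) and equation n·P = 18262.
Checking the remaining points: n·G = 18262, n·H = 18262.
All equal 18262, so all 5 points lie in one plane.

Yes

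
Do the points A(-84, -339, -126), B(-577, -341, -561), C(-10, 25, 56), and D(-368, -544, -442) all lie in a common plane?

Yes

A normal to the plane through A, B, C is n = AB × AC = (157976, 57536, -179304).
The plane has equation n·P = -10182384. For D: n·D = -10182384.
Equal, so D lies in the plane and all four are coplanar.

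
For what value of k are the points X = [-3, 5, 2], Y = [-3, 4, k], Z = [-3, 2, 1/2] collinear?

Direction XZ = (0, -3, -3/2). From the y-coordinate of Y, the parameter along the line is τ = (4 − 5)/(-3) = 1/3.
Then k = 2 + 1/3·(-3/2) = 3/2.

3/2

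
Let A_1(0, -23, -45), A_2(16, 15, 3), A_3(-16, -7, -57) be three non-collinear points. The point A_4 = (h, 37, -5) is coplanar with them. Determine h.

0

The plane through A_1, A_2, A_3 has equation −1224x − 576y + 864z = -25632.
Substituting A_4: (-1224)h + (-25632) = -25632, so h = 0.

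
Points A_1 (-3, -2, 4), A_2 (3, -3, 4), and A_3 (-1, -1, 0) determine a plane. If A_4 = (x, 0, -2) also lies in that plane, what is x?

A normal to the plane is n = A_1A_2 × A_1A_3 = (4, 24, 8).
A_4 lies in the plane iff n · A_1A_4 = 0.
This gives (4)x + (12) = 0, so x = -3.

-3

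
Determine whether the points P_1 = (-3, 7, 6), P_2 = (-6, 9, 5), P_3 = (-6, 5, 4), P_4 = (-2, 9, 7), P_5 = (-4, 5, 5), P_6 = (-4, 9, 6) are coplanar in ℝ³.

The plane through P_1, P_2, P_3 has normal n = P_1P_2 × P_1P_3 = (-6, -3, 12) and equation n·P = 69.
Checking the remaining points: n·P_4 = 69, n·P_5 = 69, n·P_6 = 69.
All equal 69, so all 6 points lie in one plane.

Yes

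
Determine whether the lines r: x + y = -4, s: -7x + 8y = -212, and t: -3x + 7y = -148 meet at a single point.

Intersecting r and s: solving the 2×2 system gives (x, y) = (12, -16).
Substitute into t: (-3)(12) + (7)(-16) = -148.
This equals -148, so (12, -16) lies on all three lines and they are concurrent.

Yes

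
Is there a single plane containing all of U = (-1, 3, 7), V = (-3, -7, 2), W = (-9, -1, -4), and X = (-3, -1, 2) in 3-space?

No

A normal to the plane through U, V, W is n = UV × UW = (90, 18, -72).
The plane has equation n·P = -540. For X: n·X = -432.
-432 ≠ -540, so X is off the plane.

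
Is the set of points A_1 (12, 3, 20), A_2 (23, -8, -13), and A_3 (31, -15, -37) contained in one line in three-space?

A_1A_2 = (11, -11, -33), A_1A_3 = (19, -18, -57).
Comparing components 2 and 3: (-11)(-57) − (-33)(-18) = 33 ≠ 0, so A_1A_2 and A_1A_3 are not parallel and the points are not collinear.

No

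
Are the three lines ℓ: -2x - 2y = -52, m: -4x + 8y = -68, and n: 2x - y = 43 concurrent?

Yes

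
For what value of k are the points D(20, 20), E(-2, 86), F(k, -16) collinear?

32

Collinearity: (F − D) must be parallel to (E − D) = (-22, 66).
Cross-multiplying the components: (k − 20)·(66) = (-36)·(-22).
Solving gives k = 32.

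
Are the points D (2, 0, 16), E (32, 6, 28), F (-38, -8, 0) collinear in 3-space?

DE = (30, 6, 12), DF = (-40, -8, -16).
Each component of DF is -4/3 times the corresponding component of DE, so DF = -4/3·DE and the points are collinear.

Yes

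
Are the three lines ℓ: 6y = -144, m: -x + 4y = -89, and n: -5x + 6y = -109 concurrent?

Yes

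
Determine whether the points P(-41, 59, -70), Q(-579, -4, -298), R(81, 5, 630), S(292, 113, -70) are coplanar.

With P as base: PQ = (-538, -63, -228), PR = (122, -54, 700), PS = (333, 54, 0).
PR × PS = (-37800, 233100, 24570).
PQ · (PR × PS) = 49140.
Since 49140 ≠ 0, the four points are not coplanar.

No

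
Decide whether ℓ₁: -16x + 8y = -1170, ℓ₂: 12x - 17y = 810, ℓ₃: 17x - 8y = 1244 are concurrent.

No

Intersecting ℓ₁ and ℓ₂: solving the 2×2 system gives (x, y) = (6705/88, 135/22).
Substitute into ℓ₃: (17)(6705/88) + (-8)(135/22) = 109665/88.
But ℓ₃ requires 1244 ≠ 109665/88, so the three lines have no common point.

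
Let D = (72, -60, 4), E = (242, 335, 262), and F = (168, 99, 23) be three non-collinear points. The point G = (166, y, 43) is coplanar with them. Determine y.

106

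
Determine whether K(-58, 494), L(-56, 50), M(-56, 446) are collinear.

No

KL = (2, -444), KM = (2, -48).
det[KL; KM] = (2)(-48) − (-444)(2) = 792.
The determinant is nonzero, so they are not collinear.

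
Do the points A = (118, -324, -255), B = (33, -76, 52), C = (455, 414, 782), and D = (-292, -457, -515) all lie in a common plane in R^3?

The four points are coplanar iff the 3×3 determinant with rows AB, AC, AD is zero.
Rows: (-85, 248, 307), (337, 738, 1037), (-410, -133, -260).
Expanding along the first row: (-85)(-53959) − (248)(337550) + (307)(257759) = 6128.
Nonzero ⇒ not coplanar.

No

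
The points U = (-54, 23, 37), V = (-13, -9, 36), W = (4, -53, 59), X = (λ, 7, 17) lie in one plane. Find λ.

Normal to plane UVW: n = (-780, -960, -1260); plane equation n·P = -26580.
Requiring n·X = -26580: (-780)λ + (-28140) = -26580.
So λ = -2.

-2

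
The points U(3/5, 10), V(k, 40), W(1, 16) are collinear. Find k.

The three points are collinear iff det[UV; UW] = 0.
This determinant is linear in k: (6)k + (-78/5) = 0, so k = 13/5.

13/5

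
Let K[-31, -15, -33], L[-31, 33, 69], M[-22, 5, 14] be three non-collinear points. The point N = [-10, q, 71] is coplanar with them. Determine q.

29

Coplanarity requires KL · (KM × KN) = 0.
KL = (0, 48, 102), KM = (9, 20, 47); the triple product is linear in q with coefficient 918 and constant term -26622.
Setting it to zero: q = 29.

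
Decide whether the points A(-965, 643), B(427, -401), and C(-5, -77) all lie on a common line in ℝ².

AB = (1392, -1044), AC = (960, -720).
Twice the signed area of △ABC is (1392)(-720) − (-1044)(960) = 0.
The triangle is degenerate (zero area), so the points are collinear.

Yes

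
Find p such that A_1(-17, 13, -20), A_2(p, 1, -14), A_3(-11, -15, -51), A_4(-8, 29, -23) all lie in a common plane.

Coplanarity ⇔ det[A_1A_2; A_1A_3; A_1A_4] = 0.
Expanding, this is linear in p: (580)p + (15080) = 0.
So p = -26.

-26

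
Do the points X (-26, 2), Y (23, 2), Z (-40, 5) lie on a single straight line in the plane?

No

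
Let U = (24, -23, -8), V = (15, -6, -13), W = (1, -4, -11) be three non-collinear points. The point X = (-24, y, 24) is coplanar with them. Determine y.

Coplanarity requires UV · (UW × UX) = 0.
UV = (-9, 17, -5), UW = (-23, 19, -3); the triple product is linear in y with coefficient 88 and constant term 6952.
Setting it to zero: y = -79.

-79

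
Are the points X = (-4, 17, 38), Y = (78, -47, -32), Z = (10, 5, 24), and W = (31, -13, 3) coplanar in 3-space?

With X as base: XY = (82, -64, -70), XZ = (14, -12, -14), XW = (35, -30, -35).
XZ × XW = (0, 0, 0).
XY · (XZ × XW) = 0.
The scalar triple product vanishes, so the four points are coplanar.

Yes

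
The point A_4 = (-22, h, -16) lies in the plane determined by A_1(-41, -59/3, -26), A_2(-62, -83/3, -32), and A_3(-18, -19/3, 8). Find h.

-35/3

A normal to the plane is n = A_1A_2 × A_1A_3 = (-192, 576, -96).
A_4 lies in the plane iff n · A_1A_4 = 0.
This gives (576)h + (6720) = 0, so h = -35/3.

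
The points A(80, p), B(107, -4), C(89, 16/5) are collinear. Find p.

34/5

Collinearity: (A − B) must be parallel to (C − B) = (-18, 36/5).
Cross-multiplying the components: (p − (-4))·(-18) = (-27)·(36/5).
Solving gives p = 34/5.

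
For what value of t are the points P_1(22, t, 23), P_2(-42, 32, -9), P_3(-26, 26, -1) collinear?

8

Collinearity requires P_1P_2 × P_1P_3 = 0; each component is linear in t.
The x-component gives (-8)t + (64) = 0, so t = 8.
The remaining components then also vanish.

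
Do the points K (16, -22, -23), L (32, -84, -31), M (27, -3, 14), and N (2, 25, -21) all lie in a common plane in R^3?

Yes

A normal to the plane through K, L, M is n = KL × KM = (-2142, -680, 986).
The plane has equation n·P = -41990. For N: n·N = -41990.
Equal, so N lies in the plane and all four are coplanar.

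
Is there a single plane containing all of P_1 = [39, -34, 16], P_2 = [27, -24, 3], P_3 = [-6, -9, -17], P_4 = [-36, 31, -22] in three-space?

The four points are coplanar iff the 3×3 determinant with rows P_1P_2, P_1P_3, P_1P_4 is zero.
Rows: (-12, 10, -13), (-45, 25, -33), (-75, 65, -38).
Expanding along the first row: (-12)(1195) − (10)(-765) + (-13)(-1050) = 6960.
Nonzero ⇒ not coplanar.

No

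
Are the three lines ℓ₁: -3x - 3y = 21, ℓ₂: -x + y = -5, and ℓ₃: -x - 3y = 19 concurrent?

Yes

Intersecting ℓ₁ and ℓ₂: solving the 2×2 system gives (x, y) = (-1, -6).
Substitute into ℓ₃: (-1)(-1) + (-3)(-6) = 19.
This equals 19, so (-1, -6) lies on all three lines and they are concurrent.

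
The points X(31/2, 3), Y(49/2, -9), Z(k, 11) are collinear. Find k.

19/2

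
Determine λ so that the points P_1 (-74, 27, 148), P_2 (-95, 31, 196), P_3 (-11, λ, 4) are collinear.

Collinearity requires P_1P_2 × P_1P_3 = 0; each component is linear in λ.
The x-component gives (-48)λ + (720) = 0, so λ = 15.
The remaining components then also vanish.

15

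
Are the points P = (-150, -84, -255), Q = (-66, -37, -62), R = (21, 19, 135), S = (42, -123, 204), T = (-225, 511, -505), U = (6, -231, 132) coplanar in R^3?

The plane through P, Q, R has normal n = PQ × PR = (-1549, 243, 615) and equation n·X = 55113.
Checking the remaining points: n·S = 30513, n·T = 162123, n·U = 15753.
Since n·S = 30513 ≠ 55113, S is off the plane and the points are not all coplanar.

No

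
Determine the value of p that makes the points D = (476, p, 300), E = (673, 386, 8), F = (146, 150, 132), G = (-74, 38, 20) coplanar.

The points are coplanar iff DE · (DF × DG) = 0.
Expanding, this is linear in p: (86304)p + (-27444672) = 0.
So p = 318.

318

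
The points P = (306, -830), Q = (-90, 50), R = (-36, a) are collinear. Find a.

-70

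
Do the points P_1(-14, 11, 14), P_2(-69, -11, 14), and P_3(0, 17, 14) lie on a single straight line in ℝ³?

P_1P_2 = (-55, -22, 0), P_1P_3 = (14, 6, 0).
Comparing components 1 and 2: (-55)(6) − (-22)(14) = -22 ≠ 0, so P_1P_2 and P_1P_3 are not parallel and the points are not collinear.

No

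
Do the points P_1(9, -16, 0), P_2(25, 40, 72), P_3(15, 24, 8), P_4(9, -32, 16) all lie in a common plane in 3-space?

Yes

With P_1 as base: P_1P_2 = (16, 56, 72), P_1P_3 = (6, 40, 8), P_1P_4 = (0, -16, 16).
P_1P_3 × P_1P_4 = (768, -96, -96).
P_1P_2 · (P_1P_3 × P_1P_4) = 0.
The scalar triple product vanishes, so the four points are coplanar.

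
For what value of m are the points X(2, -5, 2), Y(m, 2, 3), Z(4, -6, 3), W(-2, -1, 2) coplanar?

-4

The points are coplanar iff XY · (XZ × XW) = 0.
Expanding, this is linear in m: (-4)m + (-16) = 0.
So m = -4.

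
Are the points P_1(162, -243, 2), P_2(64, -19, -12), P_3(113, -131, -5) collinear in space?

Yes

P_1P_2 = (-98, 224, -14), P_1P_3 = (-49, 112, -7).
P_1P_2 × P_1P_3 = (0, 0, 0).
The cross product vanishes, so the three points are collinear.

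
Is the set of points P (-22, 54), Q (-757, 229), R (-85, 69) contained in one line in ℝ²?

Yes

PQ = (-735, 175), PR = (-63, 15).
Checking proportionality: PR = 3/35·PQ, so the vectors are parallel and the points are collinear.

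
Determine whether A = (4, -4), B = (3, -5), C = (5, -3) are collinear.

AB = (-1, -1), AC = (1, 1).
Twice the signed area of △ABC is (-1)(1) − (-1)(1) = 0.
The triangle is degenerate (zero area), so the points are collinear.

Yes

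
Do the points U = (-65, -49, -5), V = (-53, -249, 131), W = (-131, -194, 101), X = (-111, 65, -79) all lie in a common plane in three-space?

A normal to the plane through U, V, W is n = UV × UW = (-1480, -10248, -14940).
The plane has equation n·P = 673052. For X: n·X = 678420.
678420 ≠ 673052, so X is off the plane.

No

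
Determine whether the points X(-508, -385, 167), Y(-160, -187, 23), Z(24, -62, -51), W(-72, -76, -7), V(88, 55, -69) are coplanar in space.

Yes

The plane through X, Y, Z has normal n = XY × XZ = (3348, -744, 7068) and equation n·P = -233988.
Checking the remaining points: n·W = -233988, n·V = -233988.
All equal -233988, so all 5 points lie in one plane.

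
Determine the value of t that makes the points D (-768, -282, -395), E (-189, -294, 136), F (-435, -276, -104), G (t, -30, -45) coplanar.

-62

The points are coplanar iff DE · (DF × DG) = 0.
Expanding, this is linear in t: (-6678)t + (-414036) = 0.
So t = -62.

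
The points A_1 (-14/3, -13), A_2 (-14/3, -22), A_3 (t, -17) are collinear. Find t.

Collinearity: (A_3 − A_1) must be parallel to (A_2 − A_1) = (0, -9).
Cross-multiplying the components: (t − (-14/3))·(-9) = (-4)·(0).
Solving gives t = -14/3.

-14/3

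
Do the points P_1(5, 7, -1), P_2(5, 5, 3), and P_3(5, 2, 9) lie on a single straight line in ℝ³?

P_1P_2 = (0, -2, 4), P_1P_3 = (0, -5, 10).
Each component of P_1P_3 is 5/2 times the corresponding component of P_1P_2, so P_1P_3 = 5/2·P_1P_2 and the points are collinear.

Yes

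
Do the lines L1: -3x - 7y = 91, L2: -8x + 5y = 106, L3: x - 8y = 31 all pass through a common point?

No

Lines aᵢx + bᵢy = cᵢ with pairwise distinct directions are concurrent exactly when det[aᵢ bᵢ cᵢ] = 0.
Here the determinant is -118.
Nonzero, so no common point exists.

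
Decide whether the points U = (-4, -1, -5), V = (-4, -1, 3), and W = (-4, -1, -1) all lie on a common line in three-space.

UV = (0, 0, 8), UW = (0, 0, 4).
UV × UW = (0, 0, 0).
The cross product vanishes, so the three points are collinear.

Yes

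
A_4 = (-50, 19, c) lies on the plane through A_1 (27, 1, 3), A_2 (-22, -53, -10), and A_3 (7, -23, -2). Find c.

-67/2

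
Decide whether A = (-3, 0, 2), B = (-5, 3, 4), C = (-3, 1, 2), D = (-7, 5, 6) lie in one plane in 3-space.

With A as base: AB = (-2, 3, 2), AC = (0, 1, 0), AD = (-4, 5, 4).
AC × AD = (4, 0, 4).
AB · (AC × AD) = 0.
The scalar triple product vanishes, so the four points are coplanar.

Yes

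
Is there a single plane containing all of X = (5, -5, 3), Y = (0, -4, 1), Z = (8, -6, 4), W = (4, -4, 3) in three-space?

Yes

A normal to the plane through X, Y, Z is n = XY × XZ = (-1, -1, 2).
The plane has equation n·P = 6. For W: n·W = 6.
Equal, so W lies in the plane and all four are coplanar.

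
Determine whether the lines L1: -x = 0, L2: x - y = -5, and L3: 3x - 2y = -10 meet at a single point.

Yes

The three lines meet at one point iff the augmented coefficient matrix [aᵢ bᵢ cᵢ] has rank < 3, i.e. its determinant vanishes.
Here the determinant is 0.
It vanishes, so the lines are concurrent at (0, 5).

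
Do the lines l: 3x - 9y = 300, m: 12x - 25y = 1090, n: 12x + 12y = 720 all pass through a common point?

The three lines meet at one point iff the augmented coefficient matrix [aᵢ bᵢ cᵢ] has rank < 3, i.e. its determinant vanishes.
Here the determinant is 0.
It vanishes, so the lines are concurrent at (70, -10).

Yes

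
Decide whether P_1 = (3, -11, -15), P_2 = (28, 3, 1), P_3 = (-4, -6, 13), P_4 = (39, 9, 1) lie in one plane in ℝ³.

No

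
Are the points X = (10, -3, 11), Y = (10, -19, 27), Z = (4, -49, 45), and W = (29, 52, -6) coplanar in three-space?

With X as base: XY = (0, -16, 16), XZ = (-6, -46, 34), XW = (19, 55, -17).
XZ × XW = (-1088, 544, 544).
XY · (XZ × XW) = 0.
The scalar triple product vanishes, so the four points are coplanar.

Yes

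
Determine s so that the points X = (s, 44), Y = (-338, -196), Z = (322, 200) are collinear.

62

The three points are collinear iff det[XY; XZ] = 0.
This determinant is linear in s: (-396)s + (24552) = 0, so s = 62.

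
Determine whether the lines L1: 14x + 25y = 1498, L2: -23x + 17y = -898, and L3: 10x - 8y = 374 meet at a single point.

No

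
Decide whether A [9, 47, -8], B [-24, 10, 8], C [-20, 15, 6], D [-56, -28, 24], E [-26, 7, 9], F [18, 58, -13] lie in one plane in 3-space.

No

The plane through A, B, C has normal n = AB × AC = (-6, -2, -17) and equation n·P = -12.
Checking the remaining points: n·D = -16, n·E = -11, n·F = -3.
Since n·D = -16 ≠ -12, D is off the plane and the points are not all coplanar.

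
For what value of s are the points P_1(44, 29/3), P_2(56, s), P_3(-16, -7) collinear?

13

The three points are collinear iff det[P_1P_2; P_1P_3] = 0.
This determinant is linear in s: (60)s + (-780) = 0, so s = 13.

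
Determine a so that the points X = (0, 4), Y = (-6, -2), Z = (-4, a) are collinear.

The three points are collinear iff det[XY; XZ] = 0.
This determinant is linear in a: (-6)a + (0) = 0, so a = 0.

0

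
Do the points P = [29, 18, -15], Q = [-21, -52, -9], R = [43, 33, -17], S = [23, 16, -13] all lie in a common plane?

The four points are coplanar iff the 3×3 determinant with rows PQ, PR, PS is zero.
Rows: (-50, -70, 6), (14, 15, -2), (-6, -2, 2).
Expanding along the first row: (-50)(26) − (-70)(16) + (6)(62) = 192.
Nonzero ⇒ not coplanar.

No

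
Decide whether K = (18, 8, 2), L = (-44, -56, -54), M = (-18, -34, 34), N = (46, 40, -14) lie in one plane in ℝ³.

Yes

A normal to the plane through K, L, M is n = KL × KM = (-4400, 4000, 300).
The plane has equation n·P = -46600. For N: n·N = -46600.
Equal, so N lies in the plane and all four are coplanar.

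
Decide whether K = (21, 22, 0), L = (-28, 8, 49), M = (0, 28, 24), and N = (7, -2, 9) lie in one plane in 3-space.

Yes

The four points are coplanar iff the 3×3 determinant with rows KL, KM, KN is zero.
Rows: (-49, -14, 49), (-21, 6, 24), (-14, -24, 9).
Expanding along the first row: (-49)(630) − (-14)(147) + (49)(588) = 0.
Zero determinant ⇒ coplanar.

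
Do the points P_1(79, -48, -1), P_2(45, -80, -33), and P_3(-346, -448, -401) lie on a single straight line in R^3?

Yes

P_1P_2 = (-34, -32, -32), P_1P_3 = (-425, -400, -400).
P_1P_2 × P_1P_3 = (0, 0, 0).
The cross product vanishes, so the three points are collinear.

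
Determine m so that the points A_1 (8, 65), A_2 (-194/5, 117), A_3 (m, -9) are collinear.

373/5

The three points are collinear iff det[A_1A_2; A_1A_3] = 0.
This determinant is linear in m: (-52)m + (19396/5) = 0, so m = 373/5.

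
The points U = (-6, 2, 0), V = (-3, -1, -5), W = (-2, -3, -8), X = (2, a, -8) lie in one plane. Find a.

-2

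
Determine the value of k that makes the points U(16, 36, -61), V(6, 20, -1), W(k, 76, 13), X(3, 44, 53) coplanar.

13

Normal to plane UVX: n = (-2304, 360, -288); plane equation n·P = -6336.
Requiring n·W = -6336: (-2304)k + (23616) = -6336.
So k = 13.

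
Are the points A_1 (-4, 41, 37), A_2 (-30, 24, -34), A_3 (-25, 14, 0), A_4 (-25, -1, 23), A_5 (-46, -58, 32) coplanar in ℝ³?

Yes

The plane through A_1, A_2, A_3 has normal n = A_1A_2 × A_1A_3 = (-1288, 529, 345) and equation n·P = 39606.
Checking the remaining points: n·A_4 = 39606, n·A_5 = 39606.
All equal 39606, so all 5 points lie in one plane.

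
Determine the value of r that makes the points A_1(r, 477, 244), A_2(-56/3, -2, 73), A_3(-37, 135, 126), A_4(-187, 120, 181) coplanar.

-47

The points are coplanar iff A_1A_2 · (A_1A_3 × A_1A_4) = 0.
Expanding, this is linear in r: (-8330)r + (-391510) = 0.
So r = -47.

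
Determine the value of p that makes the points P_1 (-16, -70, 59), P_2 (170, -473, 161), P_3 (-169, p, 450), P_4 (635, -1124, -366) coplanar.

45

The points are coplanar iff P_1P_2 · (P_1P_3 × P_1P_4) = 0.
Expanding, this is linear in p: (-145452)p + (6545340) = 0.
So p = 45.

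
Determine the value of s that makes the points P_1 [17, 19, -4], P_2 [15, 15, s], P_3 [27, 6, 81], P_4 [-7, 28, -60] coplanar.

Normal to plane P_1P_3P_4: n = (-37, -1480, -222); plane equation n·P = -27861.
Requiring n·P_2 = -27861: (-222)s + (-22755) = -27861.
So s = 23.

23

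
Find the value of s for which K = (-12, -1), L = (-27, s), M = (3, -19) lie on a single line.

17

The three points are collinear iff det[KL; KM] = 0.
This determinant is linear in s: (-15)s + (255) = 0, so s = 17.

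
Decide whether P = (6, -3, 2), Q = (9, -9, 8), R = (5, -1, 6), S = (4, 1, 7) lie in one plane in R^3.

Yes

With P as base: PQ = (3, -6, 6), PR = (-1, 2, 4), PS = (-2, 4, 5).
PR × PS = (-6, -3, 0).
PQ · (PR × PS) = 0.
The scalar triple product vanishes, so the four points are coplanar.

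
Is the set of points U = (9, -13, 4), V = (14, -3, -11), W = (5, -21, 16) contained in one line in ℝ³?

Yes

UV = (5, 10, -15), UW = (-4, -8, 12).
Each component of UW is -4/5 times the corresponding component of UV, so UW = -4/5·UV and the points are collinear.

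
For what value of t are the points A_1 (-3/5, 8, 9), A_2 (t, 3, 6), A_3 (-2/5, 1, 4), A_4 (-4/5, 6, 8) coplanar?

-4/5

Normal to plane A_1A_3A_4: n = (-3, 6/5, -9/5); plane equation n·P = -24/5.
Requiring n·A_2 = -24/5: (-3)t + (-36/5) = -24/5.
So t = -4/5.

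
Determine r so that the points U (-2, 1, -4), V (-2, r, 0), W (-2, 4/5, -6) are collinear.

7/5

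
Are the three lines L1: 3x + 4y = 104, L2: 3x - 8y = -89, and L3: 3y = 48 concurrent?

Intersecting L1 and L2: solving the 2×2 system gives (x, y) = (119/9, 193/12).
Substitute into L3: (0)(119/9) + (3)(193/12) = 193/4.
But L3 requires 48 ≠ 193/4, so the three lines have no common point.

No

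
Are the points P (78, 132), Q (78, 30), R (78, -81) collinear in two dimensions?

PQ = (0, -102), PR = (0, -213).
Twice the signed area of △PQR is (0)(-213) − (-102)(0) = 0.
The triangle is degenerate (zero area), so the points are collinear.

Yes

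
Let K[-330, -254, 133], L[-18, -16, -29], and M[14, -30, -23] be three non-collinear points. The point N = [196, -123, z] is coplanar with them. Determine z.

A normal to the plane is n = KL × KM = (-840, -7056, -11984).
N lies in the plane iff n · KN = 0.
This gives (-11984)z + (227696) = 0, so z = 19.

19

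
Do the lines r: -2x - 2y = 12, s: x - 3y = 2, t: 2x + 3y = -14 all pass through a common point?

Yes

Lines aᵢx + bᵢy = cᵢ with pairwise distinct directions are concurrent exactly when det[aᵢ bᵢ cᵢ] = 0.
Here the determinant is 0.
It vanishes, so the lines are concurrent at (-4, -2).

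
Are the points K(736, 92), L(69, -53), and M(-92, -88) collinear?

Yes

KL = (-667, -145), KM = (-828, -180).
Checking proportionality: KM = 36/29·KL, so the vectors are parallel and the points are collinear.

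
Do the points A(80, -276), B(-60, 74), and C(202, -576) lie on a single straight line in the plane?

No

AB = (-140, 350), AC = (122, -300).
If collinear, AC would be a scalar multiple of AB. But (-140)·(-300) ≠ (350)·(122) (difference -700), so they are not parallel; the points are not collinear.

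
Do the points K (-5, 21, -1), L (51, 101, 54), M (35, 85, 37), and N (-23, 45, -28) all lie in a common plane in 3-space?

A normal to the plane through K, L, M is n = KL × KM = (-480, 72, 384).
The plane has equation n·P = 3528. For N: n·N = 3528.
Equal, so N lies in the plane and all four are coplanar.

Yes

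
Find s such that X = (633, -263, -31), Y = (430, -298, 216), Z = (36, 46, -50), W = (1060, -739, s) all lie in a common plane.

444

Coplanarity ⇔ det[XY; XZ; XW] = 0.
Expanding, this is linear in s: (-83622)s + (37128168) = 0.
So s = 444.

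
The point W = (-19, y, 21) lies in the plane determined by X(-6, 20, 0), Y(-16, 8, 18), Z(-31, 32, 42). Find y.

38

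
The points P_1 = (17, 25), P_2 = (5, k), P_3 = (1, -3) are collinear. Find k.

Collinearity: (P_2 − P_1) must be parallel to (P_3 − P_1) = (-16, -28).
Cross-multiplying the components: (k − 25)·(-16) = (-12)·(-28).
Solving gives k = 4.

4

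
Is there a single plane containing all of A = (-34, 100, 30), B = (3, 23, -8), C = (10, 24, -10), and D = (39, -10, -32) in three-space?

The four points are coplanar iff the 3×3 determinant with rows AB, AC, AD is zero.
Rows: (37, -77, -38), (44, -76, -40), (73, -110, -62).
Expanding along the first row: (37)(312) − (-77)(192) + (-38)(708) = -576.
Nonzero ⇒ not coplanar.

No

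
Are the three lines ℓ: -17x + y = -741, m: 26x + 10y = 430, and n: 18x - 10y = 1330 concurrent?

Intersecting ℓ and m: solving the 2×2 system gives (x, y) = (40, -61).
Substitute into n: (18)(40) + (-10)(-61) = 1330.
This equals 1330, so (40, -61) lies on all three lines and they are concurrent.

Yes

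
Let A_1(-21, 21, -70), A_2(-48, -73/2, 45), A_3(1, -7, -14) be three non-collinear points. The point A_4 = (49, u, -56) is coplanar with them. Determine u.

14

The plane through A_1, A_2, A_3 has equation 4042y + 2021z = -56588.
Substituting A_4: (4042)u + (-113176) = -56588, so u = 14.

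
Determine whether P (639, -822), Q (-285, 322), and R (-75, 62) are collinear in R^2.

Yes

PQ = (-924, 1144), PR = (-714, 884).
det[PQ; PR] = (-924)(884) − (1144)(-714) = 0.
The determinant is zero, so the points are collinear.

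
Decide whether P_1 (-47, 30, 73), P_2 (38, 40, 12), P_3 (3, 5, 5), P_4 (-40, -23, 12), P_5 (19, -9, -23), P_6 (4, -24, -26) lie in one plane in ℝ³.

The plane through P_1, P_2, P_3 has normal n = P_1P_2 × P_1P_3 = (-2205, 2730, -2625) and equation n·P = -6090.
Checking the remaining points: n·P_4 = -6090, n·P_5 = -6090, n·P_6 = -6090.
All equal -6090, so all 6 points lie in one plane.

Yes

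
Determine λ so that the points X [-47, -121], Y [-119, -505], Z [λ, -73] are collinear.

-38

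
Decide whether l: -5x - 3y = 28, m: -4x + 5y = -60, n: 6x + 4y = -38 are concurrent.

Lines aᵢx + bᵢy = cᵢ with pairwise distinct directions are concurrent exactly when det[aᵢ bᵢ cᵢ] = 0.
Here the determinant is -2.
Nonzero, so no common point exists.

No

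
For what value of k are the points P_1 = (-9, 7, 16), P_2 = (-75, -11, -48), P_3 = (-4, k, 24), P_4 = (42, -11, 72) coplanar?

Normal to plane P_1P_2P_4: n = (-2160, 432, 2106); plane equation n·P = 56160.
Requiring n·P_3 = 56160: (432)k + (59184) = 56160.
So k = -7.

-7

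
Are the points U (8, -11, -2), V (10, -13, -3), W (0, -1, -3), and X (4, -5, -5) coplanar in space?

The four points are coplanar iff the 3×3 determinant with rows UV, UW, UX is zero.
Rows: (2, -2, -1), (-8, 10, -1), (-4, 6, -3).
Expanding along the first row: (2)(-24) − (-2)(20) + (-1)(-8) = 0.
Zero determinant ⇒ coplanar.

Yes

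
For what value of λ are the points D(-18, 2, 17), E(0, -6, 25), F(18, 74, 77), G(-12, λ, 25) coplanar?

10

Normal to plane DEF: n = (-1056, -792, 1584); plane equation n·P = 44352.
Requiring n·G = 44352: (-792)λ + (52272) = 44352.
So λ = 10.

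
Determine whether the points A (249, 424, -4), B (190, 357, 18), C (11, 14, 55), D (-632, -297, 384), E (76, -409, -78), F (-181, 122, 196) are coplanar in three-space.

No

The plane through A, B, C has normal n = AB × AC = (5067, -1755, 8244) and equation n·P = 484587.
Checking the remaining points: n·D = 484587, n·E = 459855, n·F = 484587.
Since n·E = 459855 ≠ 484587, E is off the plane and the points are not all coplanar.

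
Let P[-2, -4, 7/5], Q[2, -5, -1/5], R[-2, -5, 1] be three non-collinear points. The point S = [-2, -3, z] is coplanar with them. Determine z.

Coplanarity requires PQ · (PR × PS) = 0.
PQ = (4, -1, -8/5), PR = (0, -1, -2/5); the triple product is linear in z with coefficient -4 and constant term 36/5.
Setting it to zero: z = 9/5.

9/5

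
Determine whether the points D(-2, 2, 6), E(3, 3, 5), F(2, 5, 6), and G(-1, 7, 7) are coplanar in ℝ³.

No

With D as base: DE = (5, 1, -1), DF = (4, 3, 0), DG = (1, 5, 1).
DF × DG = (3, -4, 17).
DE · (DF × DG) = -6.
Since -6 ≠ 0, the four points are not coplanar.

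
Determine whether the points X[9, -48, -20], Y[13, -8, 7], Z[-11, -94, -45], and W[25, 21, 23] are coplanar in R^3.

Yes

A normal to the plane through X, Y, Z is n = XY × XZ = (242, -440, 616).
The plane has equation n·P = 10978. For W: n·W = 10978.
Equal, so W lies in the plane and all four are coplanar.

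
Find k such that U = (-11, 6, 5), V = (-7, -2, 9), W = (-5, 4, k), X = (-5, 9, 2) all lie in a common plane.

Normal to plane UVX: n = (12, 36, 60); plane equation n·P = 384.
Requiring n·W = 384: (60)k + (84) = 384.
So k = 5.

5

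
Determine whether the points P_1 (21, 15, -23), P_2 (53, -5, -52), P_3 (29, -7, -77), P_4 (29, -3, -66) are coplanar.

Yes

A normal to the plane through P_1, P_2, P_3 is n = P_1P_2 × P_1P_3 = (442, 1496, -544).
The plane has equation n·P = 44234. For P_4: n·P_4 = 44234.
Equal, so P_4 lies in the plane and all four are coplanar.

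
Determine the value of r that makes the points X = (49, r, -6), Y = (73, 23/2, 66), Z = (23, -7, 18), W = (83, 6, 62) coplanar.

-61/2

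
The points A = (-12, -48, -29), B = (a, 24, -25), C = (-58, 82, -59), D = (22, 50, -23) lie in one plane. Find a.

Coplanarity ⇔ det[AB; AC; AD] = 0.
Expanding, this is linear in a: (3720)a + (-44640) = 0.
So a = 12.

12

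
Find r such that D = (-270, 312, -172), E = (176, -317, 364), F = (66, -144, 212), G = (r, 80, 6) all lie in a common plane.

Normal to plane DEF: n = (2880, 8832, 7968); plane equation n·P = 607488.
Requiring n·G = 607488: (2880)r + (754368) = 607488.
So r = -51.

-51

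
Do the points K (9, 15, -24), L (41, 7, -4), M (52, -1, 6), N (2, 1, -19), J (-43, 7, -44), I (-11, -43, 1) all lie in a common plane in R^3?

Yes

The plane through K, L, M has normal n = KL × KM = (80, -100, -168) and equation n·P = 3252.
Checking the remaining points: n·N = 3252, n·J = 3252, n·I = 3252.
All equal 3252, so all 6 points lie in one plane.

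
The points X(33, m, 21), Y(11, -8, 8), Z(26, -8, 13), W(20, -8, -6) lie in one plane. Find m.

-8

The points are coplanar iff XY · (XZ × XW) = 0.
Expanding, this is linear in m: (-255)m + (-2040) = 0.
So m = -8.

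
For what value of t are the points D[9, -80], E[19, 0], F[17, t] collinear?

-16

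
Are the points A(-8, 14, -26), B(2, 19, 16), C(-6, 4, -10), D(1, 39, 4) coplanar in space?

No

The four points are coplanar iff the 3×3 determinant with rows AB, AC, AD is zero.
Rows: (10, 5, 42), (2, -10, 16), (9, 25, 30).
Expanding along the first row: (10)(-700) − (5)(-84) + (42)(140) = -700.
Nonzero ⇒ not coplanar.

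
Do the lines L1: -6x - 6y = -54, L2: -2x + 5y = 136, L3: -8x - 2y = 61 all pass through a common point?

No

The three lines meet at one point iff the augmented coefficient matrix [aᵢ bᵢ cᵢ] has rank < 3, i.e. its determinant vanishes.
Here the determinant is -42.
Nonzero, so no common point exists.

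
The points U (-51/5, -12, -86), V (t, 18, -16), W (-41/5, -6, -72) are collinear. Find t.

-1/5

Direction UW = (2, 6, 14). From the y-coordinate of V, the parameter along the line is τ = (18 − (-12))/6 = 5.
Then t = (-51/5) + 5·(2) = -1/5.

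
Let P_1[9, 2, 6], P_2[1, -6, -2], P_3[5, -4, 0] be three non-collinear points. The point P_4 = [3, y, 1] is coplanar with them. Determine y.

Coplanarity requires P_1P_2 · (P_1P_3 × P_1P_4) = 0.
P_1P_2 = (-8, -8, -8), P_1P_3 = (-4, -6, -6); the triple product is linear in y with coefficient -16 and constant term -48.
Setting it to zero: y = -3.

-3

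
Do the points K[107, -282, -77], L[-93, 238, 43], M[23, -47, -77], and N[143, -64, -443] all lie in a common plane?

No

With K as base: KL = (-200, 520, 120), KM = (-84, 235, 0), KN = (36, 218, -366).
KM × KN = (-86010, -30744, -26772).
KL · (KM × KN) = -1997520.
Since -1997520 ≠ 0, the four points are not coplanar.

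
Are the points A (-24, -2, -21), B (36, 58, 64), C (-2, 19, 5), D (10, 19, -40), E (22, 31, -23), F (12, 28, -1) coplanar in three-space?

Yes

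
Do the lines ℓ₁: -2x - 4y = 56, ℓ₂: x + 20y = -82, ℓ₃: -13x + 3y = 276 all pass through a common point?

Lines aᵢx + bᵢy = cᵢ with pairwise distinct directions are concurrent exactly when det[aᵢ bᵢ cᵢ] = 0.
Here the determinant is 36.
Nonzero, so no common point exists.

No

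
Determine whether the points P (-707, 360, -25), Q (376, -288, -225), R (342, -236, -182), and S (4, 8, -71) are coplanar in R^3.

No

With P as base: PQ = (1083, -648, -200), PR = (1049, -596, -157), PS = (711, -352, -46).
PR × PS = (-27848, -63373, 54508).
PQ · (PR × PS) = 4720.
Since 4720 ≠ 0, the four points are not coplanar.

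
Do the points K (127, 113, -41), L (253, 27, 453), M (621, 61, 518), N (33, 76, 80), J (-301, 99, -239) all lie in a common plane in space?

The plane through K, L, M has normal n = KL × KM = (-22386, 173602, 35932) and equation n·P = 15300792.
Checking the remaining points: n·N = 15329574, n·J = 15337036.
Since n·N = 15329574 ≠ 15300792, N is off the plane and the points are not all coplanar.

No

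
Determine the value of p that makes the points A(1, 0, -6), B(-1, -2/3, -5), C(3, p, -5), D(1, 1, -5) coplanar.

Coplanarity ⇔ det[AB; AC; AD] = 0.
Expanding, this is linear in p: (-2)p + (16/3) = 0.
So p = 8/3.

8/3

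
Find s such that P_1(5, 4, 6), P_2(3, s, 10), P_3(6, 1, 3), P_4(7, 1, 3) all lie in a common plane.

8

The points are coplanar iff P_1P_2 · (P_1P_3 × P_1P_4) = 0.
Expanding, this is linear in s: (-3)s + (24) = 0.
So s = 8.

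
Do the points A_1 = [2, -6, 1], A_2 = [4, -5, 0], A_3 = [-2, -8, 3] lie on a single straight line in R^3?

Yes

A_1A_2 = (2, 1, -1), A_1A_3 = (-4, -2, 2).
A_1A_2 × A_1A_3 = (0, 0, 0).
The cross product vanishes, so the three points are collinear.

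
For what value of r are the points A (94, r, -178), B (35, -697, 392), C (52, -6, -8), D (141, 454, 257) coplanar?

Coplanarity ⇔ det[AB; AC; AD] = 0.
Expanding, this is linear in r: (40105)r + (-24303630) = 0.
So r = 606.

606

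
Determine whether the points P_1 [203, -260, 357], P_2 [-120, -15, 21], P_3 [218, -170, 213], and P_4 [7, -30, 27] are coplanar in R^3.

The four points are coplanar iff the 3×3 determinant with rows P_1P_2, P_1P_3, P_1P_4 is zero.
Rows: (-323, 245, -336), (15, 90, -144), (-196, 230, -330).
Expanding along the first row: (-323)(3420) − (245)(-33174) + (-336)(21090) = -63270.
Nonzero ⇒ not coplanar.

No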